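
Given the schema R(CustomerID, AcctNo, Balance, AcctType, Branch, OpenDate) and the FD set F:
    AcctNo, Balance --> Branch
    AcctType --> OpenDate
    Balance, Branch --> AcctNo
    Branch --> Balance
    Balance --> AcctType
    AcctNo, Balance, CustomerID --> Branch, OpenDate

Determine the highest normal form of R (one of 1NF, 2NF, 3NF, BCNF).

Candidate keys: {AcctNo, Balance, CustomerID}, {Branch, CustomerID}. Prime attributes: {AcctNo, Balance, Branch, CustomerID}.
For AcctNo, Balance --> Branch we have {AcctNo, Balance}⁺ = {AcctNo, AcctType, Balance, Branch, OpenDate}; {AcctNo, Balance} is not a superkey, so BCNF fails.
AcctType --> OpenDate has non-prime {OpenDate} on the right and a non-superkey on the left, so 3NF fails.
Since {Branch} ⊂ {Branch, CustomerID} and {Branch}⁺ ⊇ {AcctType, OpenDate} with {AcctType, OpenDate} non-prime, there is a partial dependency; 2NF fails.

1NF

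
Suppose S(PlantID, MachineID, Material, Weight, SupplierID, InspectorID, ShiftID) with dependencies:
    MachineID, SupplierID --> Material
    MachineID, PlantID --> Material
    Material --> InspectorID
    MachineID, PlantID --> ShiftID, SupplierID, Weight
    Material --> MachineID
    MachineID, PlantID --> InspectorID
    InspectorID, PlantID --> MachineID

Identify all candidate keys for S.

No FD produces {PlantID}, so it must be in every candidate key.
{InspectorID, PlantID}⁺ = {InspectorID, MachineID, Material, PlantID, ShiftID, SupplierID, Weight} — all of the relation — so {InspectorID, PlantID} is a candidate key.
{MachineID, PlantID}⁺ = {InspectorID, MachineID, Material, PlantID, ShiftID, SupplierID, Weight} — all of the relation — so {MachineID, PlantID} is a candidate key.
{Material, PlantID}⁺ = {InspectorID, MachineID, Material, PlantID, ShiftID, SupplierID, Weight} — all of the relation — so {Material, PlantID} is a candidate key.
No proper subset of any of these is a key, and no other minimal superkey exists.

{InspectorID, PlantID}, {MachineID, PlantID}, {Material, PlantID}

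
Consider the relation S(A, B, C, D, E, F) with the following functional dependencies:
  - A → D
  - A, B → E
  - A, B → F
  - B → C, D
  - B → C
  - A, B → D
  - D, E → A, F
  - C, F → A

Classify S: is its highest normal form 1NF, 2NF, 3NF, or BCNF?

1NF

Candidate keys: {A, B}, {B, E}, {B, F}. Prime attributes: {A, B, E, F}.
For A → D we have {A}⁺ = {A, D}; {A} is not a superkey, so BCNF fails.
A → D determines the non-prime attribute {D} from a non-superkey — 3NF is violated.
Since {A} ⊂ {A, B} and {A}⁺ ⊇ {D} with {D} non-prime, there is a partial dependency; 2NF fails.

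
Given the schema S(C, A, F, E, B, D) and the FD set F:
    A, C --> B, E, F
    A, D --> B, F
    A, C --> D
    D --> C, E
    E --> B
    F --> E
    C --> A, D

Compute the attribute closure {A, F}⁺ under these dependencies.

Start with {A, F}.
F --> E applies; add {E} → now {A, E, F}.
E --> B applies; add {B} → now {A, B, E, F}.
No further FD applies.

{A, B, E, F}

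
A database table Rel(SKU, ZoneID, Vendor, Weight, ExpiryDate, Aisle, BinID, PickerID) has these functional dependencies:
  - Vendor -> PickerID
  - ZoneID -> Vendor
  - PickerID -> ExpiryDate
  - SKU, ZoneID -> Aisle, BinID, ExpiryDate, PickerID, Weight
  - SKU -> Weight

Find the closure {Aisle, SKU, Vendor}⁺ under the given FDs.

{Aisle, ExpiryDate, PickerID, SKU, Vendor, Weight}

Start with {Aisle, SKU, Vendor}.
Vendor -> PickerID applies; add {PickerID} → now {Aisle, PickerID, SKU, Vendor}.
PickerID -> ExpiryDate applies; add {ExpiryDate} → now {Aisle, ExpiryDate, PickerID, SKU, Vendor}.
SKU -> Weight applies; add {Weight} → now {Aisle, ExpiryDate, PickerID, SKU, Vendor, Weight}.
No further FD applies.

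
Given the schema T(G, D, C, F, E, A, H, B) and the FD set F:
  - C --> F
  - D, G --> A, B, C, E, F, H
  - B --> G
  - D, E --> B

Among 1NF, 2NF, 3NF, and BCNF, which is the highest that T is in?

Candidate keys: {B, D}, {D, E}, {D, G}. Prime attributes: {B, D, E, G}.
C --> F: {C}⁺ = {C, F}, which is not all of the attributes, so the left side is not a superkey — BCNF is violated.
Because {F} is non-prime and the left side of C --> F is not a superkey, the relation is not in 3NF.
Checking every proper subset of each key, none determines a non-prime attribute — 2NF is satisfied.

2NF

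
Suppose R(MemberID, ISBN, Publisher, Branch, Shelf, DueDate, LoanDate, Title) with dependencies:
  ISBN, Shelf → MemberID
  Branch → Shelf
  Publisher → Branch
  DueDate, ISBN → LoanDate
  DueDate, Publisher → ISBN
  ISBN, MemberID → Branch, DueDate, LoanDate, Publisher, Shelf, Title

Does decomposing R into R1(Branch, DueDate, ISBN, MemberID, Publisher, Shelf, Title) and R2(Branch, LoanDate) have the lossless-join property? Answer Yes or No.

R1 ∩ R2 = {Branch}; its closure under F is {Branch, Shelf}.
The closure covers neither R1 nor R2 entirely; the join is not lossless.

No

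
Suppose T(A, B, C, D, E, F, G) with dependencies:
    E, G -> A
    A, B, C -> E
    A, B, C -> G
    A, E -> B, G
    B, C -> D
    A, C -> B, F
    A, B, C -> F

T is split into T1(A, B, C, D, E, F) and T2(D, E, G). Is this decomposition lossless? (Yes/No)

No

Common attributes: {D, E}; their closure is {D, E}.
T1 ⊄ {D, E} and T2 ⊄ {D, E}, so the split is lossy.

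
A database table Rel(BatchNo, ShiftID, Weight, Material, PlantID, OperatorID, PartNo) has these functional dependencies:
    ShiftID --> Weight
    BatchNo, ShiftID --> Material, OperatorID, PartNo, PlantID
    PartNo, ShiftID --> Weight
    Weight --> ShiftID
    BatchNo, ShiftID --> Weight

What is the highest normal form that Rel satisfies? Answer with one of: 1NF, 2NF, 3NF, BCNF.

3NF

Candidate keys: {BatchNo, ShiftID}, {BatchNo, Weight}. Prime attributes: {BatchNo, ShiftID, Weight}.
ShiftID --> Weight: {ShiftID}⁺ = {ShiftID, Weight}, which is not all of the attributes, so the left side is not a superkey — BCNF is violated.
But every attribute on its right side ({Weight}) is prime, and the same holds for every other non-superkey FD, so 3NF still holds.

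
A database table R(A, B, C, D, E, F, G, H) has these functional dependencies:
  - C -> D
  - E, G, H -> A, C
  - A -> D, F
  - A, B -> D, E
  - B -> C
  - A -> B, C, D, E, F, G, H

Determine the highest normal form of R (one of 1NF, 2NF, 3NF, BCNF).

2NF

Candidate keys: {A}, {E, G, H}. Prime attributes: {A, E, G, H}.
C -> D breaks BCNF: {C}⁺ = {C, D}, so {C} is not a superkey.
C -> D has non-prime {D} on the right and a non-superkey on the left, so 3NF fails.
No non-prime attribute depends on a proper subset of any candidate key, so 2NF holds.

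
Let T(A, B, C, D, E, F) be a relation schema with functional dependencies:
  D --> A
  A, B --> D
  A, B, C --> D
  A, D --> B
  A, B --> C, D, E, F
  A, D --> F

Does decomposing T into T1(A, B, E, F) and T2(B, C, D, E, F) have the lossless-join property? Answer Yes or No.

Common attributes: {B, E, F}; their closure is {B, E, F}.
Neither T1 nor T2 is contained in that closure, so the decomposition is lossy.

No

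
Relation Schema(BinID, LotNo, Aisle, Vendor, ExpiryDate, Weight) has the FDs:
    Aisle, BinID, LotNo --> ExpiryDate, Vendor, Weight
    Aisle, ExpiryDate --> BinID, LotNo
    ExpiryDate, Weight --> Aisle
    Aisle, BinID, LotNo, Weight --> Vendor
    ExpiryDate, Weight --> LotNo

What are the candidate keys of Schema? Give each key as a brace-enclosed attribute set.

{Aisle, ExpiryDate}⁺ = {Aisle, BinID, ExpiryDate, LotNo, Vendor, Weight} — all of the relation — so {Aisle, ExpiryDate} is a candidate key.
{ExpiryDate, Weight}⁺ = {Aisle, BinID, ExpiryDate, LotNo, Vendor, Weight} — all of the relation — so {ExpiryDate, Weight} is a candidate key.
{Aisle, BinID, LotNo}⁺ = {Aisle, BinID, ExpiryDate, LotNo, Vendor, Weight} — all of the relation — so {Aisle, BinID, LotNo} is a candidate key.
Any other superkey properly contains one of these, so there are no further candidate keys.

{Aisle, BinID, LotNo}, {Aisle, ExpiryDate}, {ExpiryDate, Weight}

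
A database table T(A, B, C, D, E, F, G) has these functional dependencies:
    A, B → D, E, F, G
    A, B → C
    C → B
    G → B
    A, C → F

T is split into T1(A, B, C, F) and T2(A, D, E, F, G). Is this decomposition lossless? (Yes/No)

No

T1 ∩ T2 = {A, F}; its closure under F is {A, F}.
The closure covers neither T1 nor T2 entirely; the join is not lossless.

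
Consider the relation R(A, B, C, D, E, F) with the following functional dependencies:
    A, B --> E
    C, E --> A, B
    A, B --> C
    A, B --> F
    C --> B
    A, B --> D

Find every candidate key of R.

{A, B}⁺ = {A, B, C, D, E, F} — all of the relation — so {A, B} is a candidate key.
{A, C}⁺ = {A, B, C, D, E, F} — all of the relation — so {A, C} is a candidate key.
{C, E}⁺ = {A, B, C, D, E, F} — all of the relation — so {C, E} is a candidate key.
These are minimal and exhaustive — every other superkey contains one of them.

{A, B}, {A, C}, {C, E}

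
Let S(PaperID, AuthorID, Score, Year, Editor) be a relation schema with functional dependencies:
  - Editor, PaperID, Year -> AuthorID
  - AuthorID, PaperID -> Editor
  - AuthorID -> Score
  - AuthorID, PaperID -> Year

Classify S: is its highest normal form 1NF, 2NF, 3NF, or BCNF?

Candidate keys: {AuthorID, PaperID}, {Editor, PaperID, Year}. Prime attributes: {AuthorID, Editor, PaperID, Year}.
AuthorID -> Score: {AuthorID}⁺ = {AuthorID, Score}, which is not all of the attributes, so the left side is not a superkey — BCNF is violated.
Because {Score} is non-prime and the left side of AuthorID -> Score is not a superkey, the relation is not in 3NF.
{AuthorID} is a proper subset of the key {AuthorID, PaperID}, and {AuthorID}⁺ contains the non-prime attribute {Score} — a partial dependency, so 2NF is violated.

1NF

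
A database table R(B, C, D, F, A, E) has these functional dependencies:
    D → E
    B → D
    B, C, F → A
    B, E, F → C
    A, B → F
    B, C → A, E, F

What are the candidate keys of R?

No FD produces {B}, so it must be in every candidate key.
{A, B}⁺ = {A, B, C, D, E, F}, which is every attribute, so {A, B} is a candidate key.
{B, C}⁺ = {A, B, C, D, E, F}, which is every attribute, so {B, C} is a candidate key.
{B, F}⁺ = {A, B, C, D, E, F}, which is every attribute, so {B, F} is a candidate key.
These are minimal and exhaustive — every other superkey contains one of them.

{A, B}, {B, C}, {B, F}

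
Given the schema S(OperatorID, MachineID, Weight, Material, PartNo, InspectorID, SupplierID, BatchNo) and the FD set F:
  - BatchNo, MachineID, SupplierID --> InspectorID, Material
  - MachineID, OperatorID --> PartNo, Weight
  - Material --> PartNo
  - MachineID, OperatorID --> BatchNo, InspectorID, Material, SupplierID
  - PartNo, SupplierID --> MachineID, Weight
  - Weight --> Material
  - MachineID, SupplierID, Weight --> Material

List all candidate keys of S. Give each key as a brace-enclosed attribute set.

Attributes never on any right-hand side: {OperatorID} — every candidate key must contain it.
{MachineID, OperatorID}⁺ = {BatchNo, InspectorID, MachineID, Material, OperatorID, PartNo, SupplierID, Weight} — all of the relation — so {MachineID, OperatorID} is a candidate key.
{Material, OperatorID, SupplierID}⁺ = {BatchNo, InspectorID, MachineID, Material, OperatorID, PartNo, SupplierID, Weight} — all of the relation — so {Material, OperatorID, SupplierID} is a candidate key.
{OperatorID, PartNo, SupplierID}⁺ = {BatchNo, InspectorID, MachineID, Material, OperatorID, PartNo, SupplierID, Weight} — all of the relation — so {OperatorID, PartNo, SupplierID} is a candidate key.
{OperatorID, SupplierID, Weight}⁺ = {BatchNo, InspectorID, MachineID, Material, OperatorID, PartNo, SupplierID, Weight} — all of the relation — so {OperatorID, SupplierID, Weight} is a candidate key.
Any other superkey properly contains one of these, so there are no further candidate keys.

{MachineID, OperatorID}, {Material, OperatorID, SupplierID}, {OperatorID, PartNo, SupplierID}, {OperatorID, SupplierID, Weight}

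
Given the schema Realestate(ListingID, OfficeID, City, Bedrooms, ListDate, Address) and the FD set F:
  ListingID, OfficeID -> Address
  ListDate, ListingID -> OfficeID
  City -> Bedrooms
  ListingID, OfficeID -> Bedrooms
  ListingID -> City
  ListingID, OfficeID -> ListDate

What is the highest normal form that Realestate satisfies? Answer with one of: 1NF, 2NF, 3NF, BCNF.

1NF

Candidate keys: {ListDate, ListingID}, {ListingID, OfficeID}. Prime attributes: {ListDate, ListingID, OfficeID}.
City -> Bedrooms breaks BCNF: {City}⁺ = {Bedrooms, City}, so {City} is not a superkey.
City -> Bedrooms has non-prime {Bedrooms} on the right and a non-superkey on the left, so 3NF fails.
The proper key subset {ListingID} of {ListDate, ListingID} determines non-prime {Bedrooms, City}, so the relation is not even in 2NF.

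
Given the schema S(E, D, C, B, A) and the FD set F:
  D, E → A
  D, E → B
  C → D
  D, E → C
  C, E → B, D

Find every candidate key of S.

No FD produces {E}, so it must be in every candidate key.
Closure of {C, E} is {A, B, C, D, E}, the whole schema; {C, E} is a candidate key.
Closure of {D, E} is {A, B, C, D, E}, the whole schema; {D, E} is a candidate key.
These are minimal and exhaustive — every other superkey contains one of them.

{C, E}, {D, E}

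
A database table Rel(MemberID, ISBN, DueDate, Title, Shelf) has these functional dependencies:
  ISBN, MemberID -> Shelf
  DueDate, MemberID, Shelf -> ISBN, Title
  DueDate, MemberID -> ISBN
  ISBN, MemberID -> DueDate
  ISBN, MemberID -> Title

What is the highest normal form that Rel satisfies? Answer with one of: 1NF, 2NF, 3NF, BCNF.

BCNF

Candidate keys: {DueDate, MemberID}, {ISBN, MemberID}. Prime attributes: {DueDate, ISBN, MemberID}.
The left-hand side of every FD is a superkey, so BCNF is satisfied.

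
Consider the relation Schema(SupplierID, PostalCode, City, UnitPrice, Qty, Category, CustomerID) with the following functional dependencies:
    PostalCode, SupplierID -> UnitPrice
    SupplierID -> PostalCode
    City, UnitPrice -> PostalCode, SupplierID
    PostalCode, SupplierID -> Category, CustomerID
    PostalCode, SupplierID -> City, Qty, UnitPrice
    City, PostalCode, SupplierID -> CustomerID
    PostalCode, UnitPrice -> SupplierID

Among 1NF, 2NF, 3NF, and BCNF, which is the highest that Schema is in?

BCNF

Candidate keys: {City, UnitPrice}, {PostalCode, UnitPrice}, {SupplierID}. Prime attributes: {City, PostalCode, SupplierID, UnitPrice}.
Every FD has a superkey on the left, so the relation is in BCNF.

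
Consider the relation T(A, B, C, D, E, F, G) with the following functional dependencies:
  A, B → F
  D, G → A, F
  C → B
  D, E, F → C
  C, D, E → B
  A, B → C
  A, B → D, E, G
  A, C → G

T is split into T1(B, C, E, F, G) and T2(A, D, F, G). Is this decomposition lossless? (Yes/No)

Common attributes: {F, G}; their closure is {F, G}.
T1 ⊄ {F, G} and T2 ⊄ {F, G}, so the split is lossy.

No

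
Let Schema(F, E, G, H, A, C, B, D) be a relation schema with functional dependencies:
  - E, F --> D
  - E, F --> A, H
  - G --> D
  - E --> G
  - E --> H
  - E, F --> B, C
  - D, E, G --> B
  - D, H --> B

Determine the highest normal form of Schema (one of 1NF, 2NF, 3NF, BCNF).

1NF

Candidate key: {E, F}. Prime attributes: {E, F}.
G --> D: {G}⁺ = {D, G}, which is not all of the attributes, so the left side is not a superkey — BCNF is violated.
G --> D determines the non-prime attribute {D} from a non-superkey — 3NF is violated.
Since {E} ⊂ {E, F} and {E}⁺ ⊇ {B, D, G, H} with {B, D, G, H} non-prime, there is a partial dependency; 2NF fails.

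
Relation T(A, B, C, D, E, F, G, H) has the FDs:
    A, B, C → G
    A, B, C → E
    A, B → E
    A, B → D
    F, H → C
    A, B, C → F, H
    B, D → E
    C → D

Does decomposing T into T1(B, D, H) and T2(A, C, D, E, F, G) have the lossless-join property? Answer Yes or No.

No

T1 ∩ T2 = {D}; its closure under F is {D}.
Neither T1 nor T2 is contained in that closure, so the decomposition is lossy.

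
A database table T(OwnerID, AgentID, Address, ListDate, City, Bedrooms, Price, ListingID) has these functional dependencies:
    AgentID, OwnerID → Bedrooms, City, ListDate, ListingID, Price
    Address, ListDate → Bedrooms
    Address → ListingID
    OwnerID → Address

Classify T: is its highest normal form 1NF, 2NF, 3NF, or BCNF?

Candidate key: {AgentID, OwnerID}. Prime attributes: {AgentID, OwnerID}.
For Address, ListDate → Bedrooms we have {Address, ListDate}⁺ = {Address, Bedrooms, ListDate, ListingID}; {Address, ListDate} is not a superkey, so BCNF fails.
Address, ListDate → Bedrooms determines the non-prime attribute {Bedrooms} from a non-superkey — 3NF is violated.
Since {OwnerID} ⊂ {AgentID, OwnerID} and {OwnerID}⁺ ⊇ {Address, ListingID} with {Address, ListingID} non-prime, there is a partial dependency; 2NF fails.

1NF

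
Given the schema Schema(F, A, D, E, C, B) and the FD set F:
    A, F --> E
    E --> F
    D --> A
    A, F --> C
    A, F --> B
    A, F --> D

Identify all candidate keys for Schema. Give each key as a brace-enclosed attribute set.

{A, E}, {A, F}, {D, E}, {D, F}

{A, E} is a candidate key since {A, E}⁺ = {A, B, C, D, E, F} covers every attribute.
{A, F} is a candidate key since {A, F}⁺ = {A, B, C, D, E, F} covers every attribute.
{D, E} is a candidate key since {D, E}⁺ = {A, B, C, D, E, F} covers every attribute.
{D, F} is a candidate key since {D, F}⁺ = {A, B, C, D, E, F} covers every attribute.
These are minimal and exhaustive — every other superkey contains one of them.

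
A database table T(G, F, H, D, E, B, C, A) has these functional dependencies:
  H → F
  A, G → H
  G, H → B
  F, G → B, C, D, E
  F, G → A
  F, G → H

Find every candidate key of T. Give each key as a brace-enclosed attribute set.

{A, G}, {F, G}, {G, H}

Attributes never on any right-hand side: {G} — every candidate key must contain it.
{A, G}⁺ = {A, B, C, D, E, F, G, H} — all of the relation — so {A, G} is a candidate key.
{F, G}⁺ = {A, B, C, D, E, F, G, H} — all of the relation — so {F, G} is a candidate key.
{G, H}⁺ = {A, B, C, D, E, F, G, H} — all of the relation — so {G, H} is a candidate key.
No proper subset of any of these is a key, and no other minimal superkey exists.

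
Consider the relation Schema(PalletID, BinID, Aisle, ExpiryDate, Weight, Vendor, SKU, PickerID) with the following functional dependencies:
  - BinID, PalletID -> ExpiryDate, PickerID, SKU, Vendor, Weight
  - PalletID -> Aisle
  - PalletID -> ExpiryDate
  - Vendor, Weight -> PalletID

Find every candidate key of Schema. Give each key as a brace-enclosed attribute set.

{BinID, PalletID}, {BinID, Vendor, Weight}

Attributes never on any right-hand side: {BinID} — every candidate key must contain it.
Closure of {BinID, PalletID} is {Aisle, BinID, ExpiryDate, PalletID, PickerID, SKU, Vendor, Weight}, the whole schema; {BinID, PalletID} is a candidate key.
Closure of {BinID, Vendor, Weight} is {Aisle, BinID, ExpiryDate, PalletID, PickerID, SKU, Vendor, Weight}, the whole schema; {BinID, Vendor, Weight} is a candidate key.
Any other superkey properly contains one of these, so there are no further candidate keys.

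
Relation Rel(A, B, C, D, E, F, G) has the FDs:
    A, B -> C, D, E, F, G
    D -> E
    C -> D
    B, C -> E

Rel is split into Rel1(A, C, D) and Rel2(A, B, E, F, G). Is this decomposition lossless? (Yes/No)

Rel1 ∩ Rel2 = {A}; its closure under F is {A}.
Rel1 ⊄ {A} and Rel2 ⊄ {A}, so the split is lossy.

No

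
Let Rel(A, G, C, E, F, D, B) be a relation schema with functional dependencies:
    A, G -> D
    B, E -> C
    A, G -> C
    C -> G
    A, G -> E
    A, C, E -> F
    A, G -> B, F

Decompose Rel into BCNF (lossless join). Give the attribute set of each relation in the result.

Candidate keys of the original relation: {A, B, E}, {A, C}, {A, G}.
{A, B, C, D, E, F, G}: {B, E} determines {B, C, E, G} here but is not a superkey — split on B, E -> C, G, giving {B, C, E, G} and {A, B, D, E, F}.
{B, C, E, G}: {C} determines {C, G} here but is not a superkey — split on C -> G, giving {C, G} and {B, C, E}.
{C, G} is in BCNF.
{B, C, E} is in BCNF.
{A, B, D, E, F} is in BCNF.

{A, B, D, E, F}; {B, C, E}; {C, G}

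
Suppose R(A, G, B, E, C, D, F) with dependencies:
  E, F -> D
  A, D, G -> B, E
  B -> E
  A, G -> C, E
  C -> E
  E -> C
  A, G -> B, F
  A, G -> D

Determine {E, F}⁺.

{C, D, E, F}

Start with {E, F}.
E, F -> D applies; add {D} → now {D, E, F}.
E -> C applies; add {C} → now {C, D, E, F}.
No further FD applies.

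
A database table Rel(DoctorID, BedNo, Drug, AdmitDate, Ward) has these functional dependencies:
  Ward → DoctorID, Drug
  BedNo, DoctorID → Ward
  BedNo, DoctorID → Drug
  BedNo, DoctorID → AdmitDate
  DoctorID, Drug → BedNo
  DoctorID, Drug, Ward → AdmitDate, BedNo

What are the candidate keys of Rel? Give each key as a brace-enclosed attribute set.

{BedNo, DoctorID}, {DoctorID, Drug}, {Ward}

{Ward}⁺ = {AdmitDate, BedNo, DoctorID, Drug, Ward}, which is every attribute, so {Ward} is a candidate key.
{BedNo, DoctorID}⁺ = {AdmitDate, BedNo, DoctorID, Drug, Ward}, which is every attribute, so {BedNo, DoctorID} is a candidate key.
{DoctorID, Drug}⁺ = {AdmitDate, BedNo, DoctorID, Drug, Ward}, which is every attribute, so {DoctorID, Drug} is a candidate key.
No proper subset of any of these is a key, and no other minimal superkey exists.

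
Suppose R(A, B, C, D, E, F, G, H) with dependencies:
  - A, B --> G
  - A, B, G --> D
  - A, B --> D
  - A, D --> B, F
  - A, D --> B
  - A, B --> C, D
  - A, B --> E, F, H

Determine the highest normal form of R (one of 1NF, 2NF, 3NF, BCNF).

BCNF

Candidate keys: {A, B}, {A, D}. Prime attributes: {A, B, D}.
Each dependency's left side is a superkey — BCNF holds.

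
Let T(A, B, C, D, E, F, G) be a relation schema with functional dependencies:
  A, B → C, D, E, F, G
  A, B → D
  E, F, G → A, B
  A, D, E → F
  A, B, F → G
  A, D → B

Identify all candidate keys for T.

{A, B}, {A, D}, {E, F, G}

{A, B}⁺ = {A, B, C, D, E, F, G} — all of the relation — so {A, B} is a candidate key.
{A, D}⁺ = {A, B, C, D, E, F, G} — all of the relation — so {A, D} is a candidate key.
{E, F, G}⁺ = {A, B, C, D, E, F, G} — all of the relation — so {E, F, G} is a candidate key.
Any other superkey properly contains one of these, so there are no further candidate keys.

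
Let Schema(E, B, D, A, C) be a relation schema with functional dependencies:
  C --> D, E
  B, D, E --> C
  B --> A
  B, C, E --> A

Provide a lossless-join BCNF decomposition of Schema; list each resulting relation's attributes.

{A, B}; {B, C}; {C, D, E}

Candidate keys of the original relation: {B, C}, {B, D, E}.
{A, B, C, D, E}: {C} determines {C, D, E} here but is not a superkey — split on C --> D, E, giving {C, D, E} and {A, B, C}.
{C, D, E} is in BCNF.
{A, B, C}: {B} determines {A, B} here but is not a superkey — split on B --> A, giving {A, B} and {B, C}.
{A, B} is in BCNF.
{B, C} is in BCNF.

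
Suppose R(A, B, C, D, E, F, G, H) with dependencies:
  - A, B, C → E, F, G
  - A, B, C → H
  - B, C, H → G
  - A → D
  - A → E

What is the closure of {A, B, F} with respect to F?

{A, B, D, E, F}

Start with {A, B, F}.
A → D applies; add {D} → now {A, B, D, F}.
A → E applies; add {E} → now {A, B, D, E, F}.
No further FD applies.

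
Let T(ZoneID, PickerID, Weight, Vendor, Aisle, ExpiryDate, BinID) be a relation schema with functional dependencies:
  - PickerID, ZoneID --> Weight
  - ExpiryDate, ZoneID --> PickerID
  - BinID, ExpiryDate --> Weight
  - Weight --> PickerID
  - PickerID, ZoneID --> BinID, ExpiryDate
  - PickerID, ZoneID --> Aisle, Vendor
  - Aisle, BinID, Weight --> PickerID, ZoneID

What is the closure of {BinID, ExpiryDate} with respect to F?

{BinID, ExpiryDate, PickerID, Weight}

Start with {BinID, ExpiryDate}.
BinID, ExpiryDate --> Weight applies; add {Weight} → now {BinID, ExpiryDate, Weight}.
Weight --> PickerID applies; add {PickerID} → now {BinID, ExpiryDate, PickerID, Weight}.
No further FD applies.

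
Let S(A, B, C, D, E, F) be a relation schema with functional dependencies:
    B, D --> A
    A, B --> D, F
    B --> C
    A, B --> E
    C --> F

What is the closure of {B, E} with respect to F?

{B, C, E, F}

Start with {B, E}.
B --> C applies; add {C} → now {B, C, E}.
C --> F applies; add {F} → now {B, C, E, F}.
No further FD applies.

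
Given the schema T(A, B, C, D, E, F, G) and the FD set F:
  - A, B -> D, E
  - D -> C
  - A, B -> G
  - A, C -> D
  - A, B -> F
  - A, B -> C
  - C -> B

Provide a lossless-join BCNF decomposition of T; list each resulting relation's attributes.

Candidate keys of the original relation: {A, B}, {A, C}, {A, D}.
Within {A, B, C, D, E, F, G}: {D}⁺ ∩ {A, B, C, D, E, F, G} = {B, C, D}, not the whole set, so D -> B, C violates BCNF; decompose into {B, C, D} and {A, D, E, F, G}.
Within {B, C, D}: {C}⁺ ∩ {B, C, D} = {B, C}, not the whole set, so C -> B violates BCNF; decompose into {B, C} and {C, D}.
{B, C}: every determinant is a superkey — BCNF.
{C, D}: every determinant is a superkey — BCNF.
{A, D, E, F, G}: every determinant is a superkey — BCNF.

{A, D, E, F, G}; {B, C}; {C, D}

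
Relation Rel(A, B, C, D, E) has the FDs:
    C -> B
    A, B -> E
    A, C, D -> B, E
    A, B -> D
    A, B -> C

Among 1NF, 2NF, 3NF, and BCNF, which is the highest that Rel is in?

Candidate keys: {A, B}, {A, C}. Prime attributes: {A, B, C}.
C -> B breaks BCNF: {C}⁺ = {B, C}, so {C} is not a superkey.
But every attribute on its right side ({B}) is prime, and the same holds for every other non-superkey FD, so 3NF still holds.

3NF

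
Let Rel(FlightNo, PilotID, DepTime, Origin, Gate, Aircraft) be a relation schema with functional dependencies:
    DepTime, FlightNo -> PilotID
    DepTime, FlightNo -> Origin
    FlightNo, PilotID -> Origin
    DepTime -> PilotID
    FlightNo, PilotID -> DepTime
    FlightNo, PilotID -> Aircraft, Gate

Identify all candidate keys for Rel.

No FD produces {FlightNo}, so it must be in every candidate key.
{DepTime, FlightNo}⁺ = {Aircraft, DepTime, FlightNo, Gate, Origin, PilotID}, which is every attribute, so {DepTime, FlightNo} is a candidate key.
{FlightNo, PilotID}⁺ = {Aircraft, DepTime, FlightNo, Gate, Origin, PilotID}, which is every attribute, so {FlightNo, PilotID} is a candidate key.
These are minimal and exhaustive — every other superkey contains one of them.

{DepTime, FlightNo}, {FlightNo, PilotID}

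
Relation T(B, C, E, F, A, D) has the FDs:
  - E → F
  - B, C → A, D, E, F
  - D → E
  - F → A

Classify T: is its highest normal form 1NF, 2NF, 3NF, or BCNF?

Candidate key: {B, C}. Prime attributes: {B, C}.
E → F breaks BCNF: {E}⁺ = {A, E, F}, so {E} is not a superkey.
Because {F} is non-prime and the left side of E → F is not a superkey, the relation is not in 3NF.
No proper subset of a key has a non-prime attribute in its closure, so there is no partial dependency; 2NF holds.

2NF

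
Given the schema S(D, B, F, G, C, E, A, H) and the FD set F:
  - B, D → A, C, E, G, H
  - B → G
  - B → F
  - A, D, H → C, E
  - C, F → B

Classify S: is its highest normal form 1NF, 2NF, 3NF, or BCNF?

Candidate keys: {A, D, F, H}, {B, D}, {C, D, F}. Prime attributes: {A, B, C, D, F, H}.
B → G: {B}⁺ = {B, F, G}, which is not all of the attributes, so the left side is not a superkey — BCNF is violated.
Because {G} is non-prime and the left side of B → G is not a superkey, the relation is not in 3NF.
The proper key subset {B} of {B, D} determines non-prime {G}, so the relation is not even in 2NF.

1NF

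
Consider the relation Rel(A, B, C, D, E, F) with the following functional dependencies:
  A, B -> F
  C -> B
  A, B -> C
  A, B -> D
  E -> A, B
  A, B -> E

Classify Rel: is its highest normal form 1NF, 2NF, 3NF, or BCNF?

3NF

Candidate keys: {A, B}, {A, C}, {E}. Prime attributes: {A, B, C, E}.
C -> B breaks BCNF: {C}⁺ = {B, C}, so {C} is not a superkey.
But every attribute on its right side ({B}) is prime, and the same holds for every other non-superkey FD, so 3NF still holds.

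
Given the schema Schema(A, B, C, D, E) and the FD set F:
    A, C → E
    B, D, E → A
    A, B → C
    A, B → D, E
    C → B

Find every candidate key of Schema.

{A, B}, {A, C}, {B, D, E}, {C, D, E}

{A, B}⁺ = {A, B, C, D, E}, which is every attribute, so {A, B} is a candidate key.
{A, C}⁺ = {A, B, C, D, E}, which is every attribute, so {A, C} is a candidate key.
{B, D, E}⁺ = {A, B, C, D, E}, which is every attribute, so {B, D, E} is a candidate key.
{C, D, E}⁺ = {A, B, C, D, E}, which is every attribute, so {C, D, E} is a candidate key.
Any other superkey properly contains one of these, so there are no further candidate keys.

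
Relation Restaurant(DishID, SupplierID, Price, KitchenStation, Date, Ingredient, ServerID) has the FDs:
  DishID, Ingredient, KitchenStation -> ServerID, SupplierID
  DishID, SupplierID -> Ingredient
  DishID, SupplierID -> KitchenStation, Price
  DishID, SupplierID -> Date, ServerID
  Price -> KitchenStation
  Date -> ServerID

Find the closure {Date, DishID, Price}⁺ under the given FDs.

Start with {Date, DishID, Price}.
Price -> KitchenStation applies; add {KitchenStation} → now {Date, DishID, KitchenStation, Price}.
Date -> ServerID applies; add {ServerID} → now {Date, DishID, KitchenStation, Price, ServerID}.
No further FD applies.

{Date, DishID, KitchenStation, Price, ServerID}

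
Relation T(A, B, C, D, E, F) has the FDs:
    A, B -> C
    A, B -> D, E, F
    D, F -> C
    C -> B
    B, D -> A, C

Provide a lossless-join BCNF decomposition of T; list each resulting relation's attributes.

Candidate keys of the original relation: {A, B}, {A, C}, {B, D}, {C, D}, {D, F}.
{A, B, C, D, E, F}: {C} determines {B, C} here but is not a superkey — split on C -> B, giving {B, C} and {A, C, D, E, F}.
{B, C} has no BCNF violation.
{A, C, D, E, F} has no BCNF violation.

{A, C, D, E, F}; {B, C}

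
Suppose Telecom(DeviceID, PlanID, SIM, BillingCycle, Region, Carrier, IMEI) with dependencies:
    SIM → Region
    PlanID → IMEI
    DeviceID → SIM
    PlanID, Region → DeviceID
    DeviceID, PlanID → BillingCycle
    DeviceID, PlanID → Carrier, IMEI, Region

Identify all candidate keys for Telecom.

{PlanID} never appears on the right of any FD, so every key must include it.
{DeviceID, PlanID}⁺ = {BillingCycle, Carrier, DeviceID, IMEI, PlanID, Region, SIM} — all of the relation — so {DeviceID, PlanID} is a candidate key.
{PlanID, Region}⁺ = {BillingCycle, Carrier, DeviceID, IMEI, PlanID, Region, SIM} — all of the relation — so {PlanID, Region} is a candidate key.
{PlanID, SIM}⁺ = {BillingCycle, Carrier, DeviceID, IMEI, PlanID, Region, SIM} — all of the relation — so {PlanID, SIM} is a candidate key.
These are minimal and exhaustive — every other superkey contains one of them.

{DeviceID, PlanID}, {PlanID, Region}, {PlanID, SIM}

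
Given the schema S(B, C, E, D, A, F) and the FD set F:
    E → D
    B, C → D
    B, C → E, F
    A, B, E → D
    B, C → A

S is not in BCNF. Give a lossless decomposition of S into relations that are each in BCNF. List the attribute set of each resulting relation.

Candidate key of the original relation: {B, C}.
{A, B, C, D, E, F}: {E} determines {D, E} here but is not a superkey — split on E → D, giving {D, E} and {A, B, C, E, F}.
{D, E}: every determinant is a superkey — BCNF.
{A, B, C, E, F}: every determinant is a superkey — BCNF.

{A, B, C, E, F}; {D, E}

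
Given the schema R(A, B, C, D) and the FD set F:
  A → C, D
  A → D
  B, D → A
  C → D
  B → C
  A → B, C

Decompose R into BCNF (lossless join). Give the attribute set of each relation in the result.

Candidate keys of the original relation: {A}, {B}.
{A, B, C, D}: {C} determines {C, D} here but is not a superkey — split on C → D, giving {C, D} and {A, B, C}.
{C, D} has no BCNF violation.
{A, B, C} has no BCNF violation.

{A, B, C}; {C, D}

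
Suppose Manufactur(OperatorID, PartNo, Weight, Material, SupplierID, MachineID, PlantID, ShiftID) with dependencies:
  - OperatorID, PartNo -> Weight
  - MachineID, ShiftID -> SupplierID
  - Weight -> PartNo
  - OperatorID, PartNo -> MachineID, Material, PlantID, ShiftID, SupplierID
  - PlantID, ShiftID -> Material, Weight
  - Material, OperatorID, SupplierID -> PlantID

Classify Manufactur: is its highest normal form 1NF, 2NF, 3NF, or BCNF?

3NF

Candidate keys: {MachineID, Material, OperatorID, ShiftID}, {Material, OperatorID, ShiftID, SupplierID}, {OperatorID, PartNo}, {OperatorID, PlantID, ShiftID}, {OperatorID, Weight}. Prime attributes: {MachineID, Material, OperatorID, PartNo, PlantID, ShiftID, SupplierID, Weight}.
For MachineID, ShiftID -> SupplierID we have {MachineID, ShiftID}⁺ = {MachineID, ShiftID, SupplierID}; {MachineID, ShiftID} is not a superkey, so BCNF fails.
But every attribute on its right side ({SupplierID}) is prime, and the same holds for every other non-superkey FD, so 3NF still holds.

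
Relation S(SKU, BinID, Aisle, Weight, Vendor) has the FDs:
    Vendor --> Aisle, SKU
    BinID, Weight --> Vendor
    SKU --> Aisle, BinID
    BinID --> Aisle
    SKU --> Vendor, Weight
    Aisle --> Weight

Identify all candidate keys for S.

Closure of {BinID} is {Aisle, BinID, SKU, Vendor, Weight}, the whole schema; {BinID} is a candidate key.
Closure of {SKU} is {Aisle, BinID, SKU, Vendor, Weight}, the whole schema; {SKU} is a candidate key.
Closure of {Vendor} is {Aisle, BinID, SKU, Vendor, Weight}, the whole schema; {Vendor} is a candidate key.
No proper subset of any of these is a key, and no other minimal superkey exists.

{BinID}, {SKU}, {Vendor}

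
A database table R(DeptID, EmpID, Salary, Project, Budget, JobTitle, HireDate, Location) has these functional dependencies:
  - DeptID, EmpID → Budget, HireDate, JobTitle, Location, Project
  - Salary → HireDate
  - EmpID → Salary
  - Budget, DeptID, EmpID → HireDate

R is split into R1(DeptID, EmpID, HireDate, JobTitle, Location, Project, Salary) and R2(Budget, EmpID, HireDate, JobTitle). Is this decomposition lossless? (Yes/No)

No

Common attributes: {EmpID, HireDate, JobTitle}; their closure is {EmpID, HireDate, JobTitle, Salary}.
The closure covers neither R1 nor R2 entirely; the join is not lossless.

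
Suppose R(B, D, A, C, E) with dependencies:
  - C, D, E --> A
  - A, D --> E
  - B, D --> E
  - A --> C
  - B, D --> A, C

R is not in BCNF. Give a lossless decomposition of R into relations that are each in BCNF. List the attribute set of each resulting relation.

{A, C}; {A, D, E}; {B, C, D, E}

Candidate key of the original relation: {B, D}.
In {A, B, C, D, E}, {C, D, E} is not a superkey ({C, D, E}⁺ restricted to this set is {A, C, D, E}), so split on C, D, E --> A into {A, C, D, E} and {B, C, D, E}.
In {A, C, D, E}, {A} is not a superkey ({A}⁺ restricted to this set is {A, C}), so split on A --> C into {A, C} and {A, D, E}.
{A, C}: every determinant is a superkey — BCNF.
{A, D, E}: every determinant is a superkey — BCNF.
{B, C, D, E}: every determinant is a superkey — BCNF.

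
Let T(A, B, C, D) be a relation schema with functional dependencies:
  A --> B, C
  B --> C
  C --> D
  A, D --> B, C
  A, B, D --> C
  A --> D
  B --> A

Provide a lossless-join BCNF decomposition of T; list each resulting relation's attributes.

Candidate keys of the original relation: {A}, {B}.
In {A, B, C, D}, {C} is not a superkey ({C}⁺ restricted to this set is {C, D}), so split on C --> D into {C, D} and {A, B, C}.
{C, D} has no BCNF violation.
{A, B, C} has no BCNF violation.

{A, B, C}; {C, D}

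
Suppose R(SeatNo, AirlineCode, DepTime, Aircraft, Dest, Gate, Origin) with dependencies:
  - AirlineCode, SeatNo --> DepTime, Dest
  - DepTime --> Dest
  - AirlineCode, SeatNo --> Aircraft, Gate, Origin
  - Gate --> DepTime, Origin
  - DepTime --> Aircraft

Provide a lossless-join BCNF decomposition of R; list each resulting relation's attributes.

Candidate key of the original relation: {AirlineCode, SeatNo}.
{Aircraft, AirlineCode, DepTime, Dest, Gate, Origin, SeatNo}: {DepTime} determines {Aircraft, DepTime, Dest} here but is not a superkey — split on DepTime --> Aircraft, Dest, giving {Aircraft, DepTime, Dest} and {AirlineCode, DepTime, Gate, Origin, SeatNo}.
{Aircraft, DepTime, Dest} has no BCNF violation.
{AirlineCode, DepTime, Gate, Origin, SeatNo}: {Gate} determines {DepTime, Gate, Origin} here but is not a superkey — split on Gate --> DepTime, Origin, giving {DepTime, Gate, Origin} and {AirlineCode, Gate, SeatNo}.
{DepTime, Gate, Origin} has no BCNF violation.
{AirlineCode, Gate, SeatNo} has no BCNF violation.

{Aircraft, DepTime, Dest}; {AirlineCode, Gate, SeatNo}; {DepTime, Gate, Origin}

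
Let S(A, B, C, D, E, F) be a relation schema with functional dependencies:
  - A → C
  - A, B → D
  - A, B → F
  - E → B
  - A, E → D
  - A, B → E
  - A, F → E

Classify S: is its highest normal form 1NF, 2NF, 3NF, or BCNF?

1NF

Candidate keys: {A, B}, {A, E}, {A, F}. Prime attributes: {A, B, E, F}.
A → C breaks BCNF: {A}⁺ = {A, C}, so {A} is not a superkey.
Because {C} is non-prime and the left side of A → C is not a superkey, the relation is not in 3NF.
{A} is a proper subset of the key {A, B}, and {A}⁺ contains the non-prime attribute {C} — a partial dependency, so 2NF is violated.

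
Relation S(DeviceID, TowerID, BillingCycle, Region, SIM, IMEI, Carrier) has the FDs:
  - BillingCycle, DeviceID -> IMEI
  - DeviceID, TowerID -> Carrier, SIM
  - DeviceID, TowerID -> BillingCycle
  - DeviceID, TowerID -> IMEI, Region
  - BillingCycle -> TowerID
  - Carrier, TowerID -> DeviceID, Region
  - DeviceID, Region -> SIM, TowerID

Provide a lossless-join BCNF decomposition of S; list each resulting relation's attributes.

Candidate keys of the original relation: {BillingCycle, Carrier}, {BillingCycle, DeviceID}, {Carrier, TowerID}, {DeviceID, Region}, {DeviceID, TowerID}.
In {BillingCycle, Carrier, DeviceID, IMEI, Region, SIM, TowerID}, {BillingCycle} is not a superkey ({BillingCycle}⁺ restricted to this set is {BillingCycle, TowerID}), so split on BillingCycle -> TowerID into {BillingCycle, TowerID} and {BillingCycle, Carrier, DeviceID, IMEI, Region, SIM}.
{BillingCycle, TowerID}: every determinant is a superkey — BCNF.
{BillingCycle, Carrier, DeviceID, IMEI, Region, SIM}: every determinant is a superkey — BCNF.

{BillingCycle, Carrier, DeviceID, IMEI, Region, SIM}; {BillingCycle, TowerID}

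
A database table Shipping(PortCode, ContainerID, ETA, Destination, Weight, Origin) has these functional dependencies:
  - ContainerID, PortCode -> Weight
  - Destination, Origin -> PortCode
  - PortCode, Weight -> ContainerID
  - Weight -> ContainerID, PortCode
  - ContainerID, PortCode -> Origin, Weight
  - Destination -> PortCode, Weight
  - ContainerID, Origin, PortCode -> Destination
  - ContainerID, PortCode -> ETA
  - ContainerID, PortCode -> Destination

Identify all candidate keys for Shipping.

{ContainerID, PortCode}, {Destination}, {Weight}

{Destination} is a candidate key since {Destination}⁺ = {ContainerID, Destination, ETA, Origin, PortCode, Weight} covers every attribute.
{Weight} is a candidate key since {Weight}⁺ = {ContainerID, Destination, ETA, Origin, PortCode, Weight} covers every attribute.
{ContainerID, PortCode} is a candidate key since {ContainerID, PortCode}⁺ = {ContainerID, Destination, ETA, Origin, PortCode, Weight} covers every attribute.
These are minimal and exhaustive — every other superkey contains one of them.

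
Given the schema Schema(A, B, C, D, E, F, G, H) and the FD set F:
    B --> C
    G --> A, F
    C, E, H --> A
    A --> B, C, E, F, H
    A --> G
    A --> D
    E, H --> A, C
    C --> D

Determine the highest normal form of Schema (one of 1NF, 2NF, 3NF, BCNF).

2NF

Candidate keys: {A}, {E, H}, {G}. Prime attributes: {A, E, G, H}.
B --> C: {B}⁺ = {B, C, D}, which is not all of the attributes, so the left side is not a superkey — BCNF is violated.
B --> C determines the non-prime attribute {C} from a non-superkey — 3NF is violated.
Checking every proper subset of each key, none determines a non-prime attribute — 2NF is satisfied.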